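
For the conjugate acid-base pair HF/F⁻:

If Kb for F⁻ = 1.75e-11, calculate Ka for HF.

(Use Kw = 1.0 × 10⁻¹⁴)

For a conjugate pair Ka × Kb = Kw, so Ka = Kw/Kb = 1.0 × 10⁻¹⁴ / 1.75e-11 = 5.71e-04.

K_a = 5.71e-04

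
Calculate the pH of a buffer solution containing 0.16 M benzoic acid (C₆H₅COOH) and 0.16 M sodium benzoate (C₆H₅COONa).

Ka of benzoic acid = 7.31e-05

pKa = -log(7.31e-05) = 4.14. pH = pKa + log([A⁻]/[HA]) = 4.14 + log(0.16/0.16)

pH = 4.14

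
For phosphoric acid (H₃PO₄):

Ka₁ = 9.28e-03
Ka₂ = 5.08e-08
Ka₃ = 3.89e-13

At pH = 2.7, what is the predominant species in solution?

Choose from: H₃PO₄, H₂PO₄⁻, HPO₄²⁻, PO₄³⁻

pKa₁ = 2.03, pKa₂ = 7.29, pKa₃ = 12.41. For a polyprotic acid the predominant species crosses at each pKa: below pKa_n the protonated form dominates, above it the deprotonated form does. At pH = 2.7, the predominant species is H₂PO₄⁻.

H₂PO₄⁻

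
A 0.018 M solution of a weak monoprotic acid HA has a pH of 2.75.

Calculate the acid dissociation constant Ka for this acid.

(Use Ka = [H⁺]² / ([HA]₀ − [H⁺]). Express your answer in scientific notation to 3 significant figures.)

[H⁺] = 10^(−pH) = 10^(−2.75) = 1.778e-03 M. For HA ⇌ H⁺ + A⁻, Ka = [H⁺][A⁻]/[HA] = [H⁺]² / ([HA]₀ − [H⁺]) = (1.778e-03)² / (0.018 − 1.778e-03) = 1.95e-04.

K_a = 1.95e-04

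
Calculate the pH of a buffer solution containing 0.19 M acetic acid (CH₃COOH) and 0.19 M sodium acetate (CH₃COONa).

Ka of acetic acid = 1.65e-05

pKa = -log(1.65e-05) = 4.78. pH = pKa + log([A⁻]/[HA]) = 4.78 + log(0.19/0.19)

pH = 4.78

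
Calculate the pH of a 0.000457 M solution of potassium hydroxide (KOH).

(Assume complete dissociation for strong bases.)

[OH⁻] = 0.000457 M for strong base. pOH = -log[OH⁻] = 3.34, pH = 14 - pOH

pH = 10.66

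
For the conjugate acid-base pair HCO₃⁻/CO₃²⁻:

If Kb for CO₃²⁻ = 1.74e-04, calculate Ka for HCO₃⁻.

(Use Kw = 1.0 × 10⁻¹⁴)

For a conjugate pair Ka × Kb = Kw, so Ka = Kw/Kb = 1.0 × 10⁻¹⁴ / 1.74e-04 = 5.75e-11.

K_a = 5.75e-11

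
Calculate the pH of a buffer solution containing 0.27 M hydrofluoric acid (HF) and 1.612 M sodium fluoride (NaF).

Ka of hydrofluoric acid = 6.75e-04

pKa = -log(6.75e-04) = 3.17. pH = pKa + log([A⁻]/[HA]) = 3.17 + log(1.612/0.27)

pH = 3.95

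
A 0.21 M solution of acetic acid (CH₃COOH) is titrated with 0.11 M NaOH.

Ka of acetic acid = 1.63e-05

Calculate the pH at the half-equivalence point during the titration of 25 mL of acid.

At half-equivalence [HA] = [A⁻], so Henderson-Hasselbalch gives pH = pKa = -log(1.63e-05) = 4.79.

pH = pKa = 4.79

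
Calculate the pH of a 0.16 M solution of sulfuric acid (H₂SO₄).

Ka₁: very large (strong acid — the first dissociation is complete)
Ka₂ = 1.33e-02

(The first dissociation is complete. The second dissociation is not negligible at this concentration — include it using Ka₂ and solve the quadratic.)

First dissociation is complete: [H⁺]₀ = [HSO₄⁻]₀ = C = 0.16 M. Second dissociation HSO₄⁻ ⇌ H⁺ + SO₄²⁻: let x = [SO₄²⁻]. Ka₂ = (C + x)·x / (C − x) = 1.33e-02 → x² + (C + Ka₂)·x − Ka₂·C = 0 → x² + 0.17330·x − 2.128e-03 = 0. x = (−0.17330 + √(0.17330² + 4 × 2.128e-03)) / 2 = 1.1514e-02 M. [H⁺] = C + x = 0.16 + 1.1514e-02 = 1.7151e-01 M. pH = -log(1.7151e-01) = 0.77.

pH = 0.77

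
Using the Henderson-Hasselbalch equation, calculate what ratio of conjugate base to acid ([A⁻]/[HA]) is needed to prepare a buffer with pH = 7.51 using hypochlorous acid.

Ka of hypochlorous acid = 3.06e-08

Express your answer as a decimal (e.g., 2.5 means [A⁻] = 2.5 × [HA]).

pKa = -log(3.06e-08) = 7.5143. pH = pKa + log([A⁻]/[HA]), so log([A⁻]/[HA]) = pH − pKa = 7.51 − 7.5143 = -0.0043. [A⁻]/[HA] = 10^(-0.0043) = 0.990

[A⁻]/[HA] = 0.990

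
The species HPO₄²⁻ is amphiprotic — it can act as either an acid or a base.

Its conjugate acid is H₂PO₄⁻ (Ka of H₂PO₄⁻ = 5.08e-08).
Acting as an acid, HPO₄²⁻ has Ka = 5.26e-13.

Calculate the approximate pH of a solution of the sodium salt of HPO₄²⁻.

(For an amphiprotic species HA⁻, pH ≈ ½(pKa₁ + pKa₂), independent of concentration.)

pKa₁ = -log(5.08e-08) = 7.29; pKa₂ = -log(5.26e-13) = 12.28. For an amphiprotic species, pH ≈ ½(pKa₁ + pKa₂) = ½(7.29 + 12.28) = 9.79.

pH = 9.79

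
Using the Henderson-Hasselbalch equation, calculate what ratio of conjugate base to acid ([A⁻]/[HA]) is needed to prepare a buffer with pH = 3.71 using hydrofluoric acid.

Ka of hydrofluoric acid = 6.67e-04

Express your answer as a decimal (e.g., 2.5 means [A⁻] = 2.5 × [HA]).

pKa = -log(6.67e-04) = 3.1759. pH = pKa + log([A⁻]/[HA]), so log([A⁻]/[HA]) = pH − pKa = 3.71 − 3.1759 = 0.5341. [A⁻]/[HA] = 10^(0.5341) = 3.42

[A⁻]/[HA] = 3.42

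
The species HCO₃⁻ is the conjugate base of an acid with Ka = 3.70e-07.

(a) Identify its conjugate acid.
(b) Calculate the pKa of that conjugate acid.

(a) The conjugate acid is formed by adding one H⁺ to HCO₃⁻, giving H₂CO₃. (b) pKa = -log(Ka) = -log(3.70e-07) = 6.43.

Conjugate acid: H₂CO₃; pK_a = 6.43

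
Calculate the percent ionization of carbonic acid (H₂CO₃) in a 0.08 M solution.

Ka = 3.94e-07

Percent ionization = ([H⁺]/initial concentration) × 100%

Using Ka equilibrium: x² + Ka×x - Ka×C = 0. Solving: [H⁺] = 1.7734e-04. Percent = (1.7734e-04/0.08) × 100

Percent ionization = 0.222%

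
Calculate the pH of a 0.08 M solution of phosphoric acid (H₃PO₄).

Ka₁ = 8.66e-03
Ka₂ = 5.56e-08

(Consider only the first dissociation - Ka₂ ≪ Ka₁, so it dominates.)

First dissociation dominates. From Ka₁ = [H⁺][HA⁻]/[H₂A], x² + Ka₁·x − Ka₁·C = 0 with C = 0.08 M and Ka₁ = 8.66e-03. Solving: [H⁺] = (−Ka₁ + √(Ka₁² + 4·Ka₁·C)) / 2 = 2.2345e-02 M. pH = -log(2.2345e-02) = 1.65.

pH = 1.65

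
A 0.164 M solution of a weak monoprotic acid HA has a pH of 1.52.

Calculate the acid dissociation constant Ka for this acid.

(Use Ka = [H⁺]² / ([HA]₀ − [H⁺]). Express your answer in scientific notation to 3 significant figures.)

[H⁺] = 10^(−pH) = 10^(−1.52) = 3.020e-02 M. For HA ⇌ H⁺ + A⁻, Ka = [H⁺][A⁻]/[HA] = [H⁺]² / ([HA]₀ − [H⁺]) = (3.020e-02)² / (0.164 − 3.020e-02) = 6.82e-03.

K_a = 6.82e-03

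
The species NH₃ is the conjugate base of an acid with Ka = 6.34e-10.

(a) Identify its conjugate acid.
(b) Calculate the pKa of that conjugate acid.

(a) The conjugate acid is formed by adding one H⁺ to NH₃, giving NH₄⁺. (b) pKa = -log(Ka) = -log(6.34e-10) = 9.20.

Conjugate acid: NH₄⁺; pK_a = 9.20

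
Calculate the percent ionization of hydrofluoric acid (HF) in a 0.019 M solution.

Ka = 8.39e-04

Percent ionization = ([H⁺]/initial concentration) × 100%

Using Ka equilibrium: x² + Ka×x - Ka×C = 0. Solving: [H⁺] = 3.5951e-03. Percent = (3.5951e-03/0.019) × 100

Percent ionization = 18.9%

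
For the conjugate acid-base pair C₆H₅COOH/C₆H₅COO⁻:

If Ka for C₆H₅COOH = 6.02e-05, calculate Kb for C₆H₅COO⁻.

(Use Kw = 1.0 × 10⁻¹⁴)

For a conjugate pair Ka × Kb = Kw, so Kb = Kw/Ka = 1.0 × 10⁻¹⁴ / 6.02e-05 = 1.66e-10.

K_b = 1.66e-10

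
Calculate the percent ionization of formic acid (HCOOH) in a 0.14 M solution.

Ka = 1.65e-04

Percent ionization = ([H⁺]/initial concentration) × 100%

Using Ka equilibrium: x² + Ka×x - Ka×C = 0. Solving: [H⁺] = 4.7245e-03. Percent = (4.7245e-03/0.14) × 100

Percent ionization = 3.37%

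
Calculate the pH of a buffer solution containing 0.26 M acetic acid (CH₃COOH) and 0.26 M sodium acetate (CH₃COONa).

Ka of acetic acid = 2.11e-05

pKa = -log(2.11e-05) = 4.68. pH = pKa + log([A⁻]/[HA]) = 4.68 + log(0.26/0.26)

pH = 4.68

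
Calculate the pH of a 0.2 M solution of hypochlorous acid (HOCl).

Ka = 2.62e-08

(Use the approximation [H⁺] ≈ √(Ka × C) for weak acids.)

[H⁺] = √(Ka × C) = √(2.62e-08 × 0.2) = 7.2388e-05. pH = -log(7.2388e-05)

pH = 4.14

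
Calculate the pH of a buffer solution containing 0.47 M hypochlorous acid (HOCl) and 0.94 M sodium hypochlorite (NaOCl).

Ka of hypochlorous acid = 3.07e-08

pKa = -log(3.07e-08) = 7.51. pH = pKa + log([A⁻]/[HA]) = 7.51 + log(0.94/0.47)

pH = 7.81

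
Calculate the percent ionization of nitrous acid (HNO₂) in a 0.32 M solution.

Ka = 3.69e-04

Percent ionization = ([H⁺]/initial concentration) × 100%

Using Ka equilibrium: x² + Ka×x - Ka×C = 0. Solving: [H⁺] = 1.0684e-02. Percent = (1.0684e-02/0.32) × 100

Percent ionization = 3.34%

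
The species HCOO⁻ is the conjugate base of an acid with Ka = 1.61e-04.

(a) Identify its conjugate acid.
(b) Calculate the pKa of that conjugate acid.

(a) The conjugate acid is formed by adding one H⁺ to HCOO⁻, giving HCOOH. (b) pKa = -log(Ka) = -log(1.61e-04) = 3.79.

Conjugate acid: HCOOH; pK_a = 3.79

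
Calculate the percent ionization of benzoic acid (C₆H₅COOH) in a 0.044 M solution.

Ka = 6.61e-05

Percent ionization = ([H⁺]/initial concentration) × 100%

Using Ka equilibrium: x² + Ka×x - Ka×C = 0. Solving: [H⁺] = 1.6727e-03. Percent = (1.6727e-03/0.044) × 100

Percent ionization = 3.8%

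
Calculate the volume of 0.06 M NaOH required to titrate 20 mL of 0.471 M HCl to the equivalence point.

At equivalence: moles acid = moles base. moles HCl = 0.471 × 20/1000 = 0.00942 mol. V_base = moles / 0.06 × 1000 = 157.0 mL.

V_{base} = 157.0 mL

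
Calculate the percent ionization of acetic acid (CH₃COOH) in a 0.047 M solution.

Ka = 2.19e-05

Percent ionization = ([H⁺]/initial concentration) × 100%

Using Ka equilibrium: x² + Ka×x - Ka×C = 0. Solving: [H⁺] = 1.0037e-03. Percent = (1.0037e-03/0.047) × 100

Percent ionization = 2.14%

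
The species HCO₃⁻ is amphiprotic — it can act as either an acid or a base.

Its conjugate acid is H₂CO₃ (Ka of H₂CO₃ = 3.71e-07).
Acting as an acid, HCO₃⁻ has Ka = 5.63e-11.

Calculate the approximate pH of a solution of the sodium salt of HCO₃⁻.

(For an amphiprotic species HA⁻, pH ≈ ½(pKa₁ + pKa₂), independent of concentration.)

pKa₁ = -log(3.71e-07) = 6.43; pKa₂ = -log(5.63e-11) = 10.25. For an amphiprotic species, pH ≈ ½(pKa₁ + pKa₂) = ½(6.43 + 10.25) = 8.34.

pH = 8.34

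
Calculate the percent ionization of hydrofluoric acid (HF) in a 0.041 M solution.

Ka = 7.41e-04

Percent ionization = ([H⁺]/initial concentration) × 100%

Using Ka equilibrium: x² + Ka×x - Ka×C = 0. Solving: [H⁺] = 5.1538e-03. Percent = (5.1538e-03/0.041) × 100

Percent ionization = 12.6%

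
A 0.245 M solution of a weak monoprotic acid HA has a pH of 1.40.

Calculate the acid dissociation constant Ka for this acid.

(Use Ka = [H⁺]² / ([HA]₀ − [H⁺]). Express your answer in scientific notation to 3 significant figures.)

[H⁺] = 10^(−pH) = 10^(−1.40) = 3.981e-02 M. For HA ⇌ H⁺ + A⁻, Ka = [H⁺][A⁻]/[HA] = [H⁺]² / ([HA]₀ − [H⁺]) = (3.981e-02)² / (0.245 − 3.981e-02) = 7.72e-03.

K_a = 7.72e-03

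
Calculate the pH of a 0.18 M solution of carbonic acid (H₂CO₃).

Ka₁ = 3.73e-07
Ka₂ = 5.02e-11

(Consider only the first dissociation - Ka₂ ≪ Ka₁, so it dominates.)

First dissociation dominates. From Ka₁ = [H⁺][HA⁻]/[H₂A], x² + Ka₁·x − Ka₁·C = 0 with C = 0.18 M and Ka₁ = 3.73e-07. Solving: [H⁺] = (−Ka₁ + √(Ka₁² + 4·Ka₁·C)) / 2 = 2.5893e-04 M. pH = -log(2.5893e-04) = 3.59.

pH = 3.59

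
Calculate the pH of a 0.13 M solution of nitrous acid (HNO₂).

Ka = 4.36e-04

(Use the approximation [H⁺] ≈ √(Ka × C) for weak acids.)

[H⁺] = √(Ka × C) = √(4.36e-04 × 0.13) = 7.5286e-03. pH = -log(7.5286e-03)

pH = 2.12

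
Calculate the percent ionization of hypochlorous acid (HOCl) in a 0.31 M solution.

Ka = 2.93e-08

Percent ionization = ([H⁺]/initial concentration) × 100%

Using Ka equilibrium: x² + Ka×x - Ka×C = 0. Solving: [H⁺] = 9.5290e-05. Percent = (9.5290e-05/0.31) × 100

Percent ionization = 0.0307%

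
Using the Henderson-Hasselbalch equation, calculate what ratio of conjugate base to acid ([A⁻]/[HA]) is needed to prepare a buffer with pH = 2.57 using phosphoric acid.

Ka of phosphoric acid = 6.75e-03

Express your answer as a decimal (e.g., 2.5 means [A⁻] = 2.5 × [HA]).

pKa = -log(6.75e-03) = 2.1707. pH = pKa + log([A⁻]/[HA]), so log([A⁻]/[HA]) = pH − pKa = 2.57 − 2.1707 = 0.3993. [A⁻]/[HA] = 10^(0.3993) = 2.51

[A⁻]/[HA] = 2.51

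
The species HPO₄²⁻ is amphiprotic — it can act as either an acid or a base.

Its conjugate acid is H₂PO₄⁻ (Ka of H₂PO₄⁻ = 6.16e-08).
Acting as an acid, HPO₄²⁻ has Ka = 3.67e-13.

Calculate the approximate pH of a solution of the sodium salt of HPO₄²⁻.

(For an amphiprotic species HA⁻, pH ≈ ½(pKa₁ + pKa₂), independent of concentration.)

pKa₁ = -log(6.16e-08) = 7.21; pKa₂ = -log(3.67e-13) = 12.44. For an amphiprotic species, pH ≈ ½(pKa₁ + pKa₂) = ½(7.21 + 12.44) = 9.82.

pH = 9.82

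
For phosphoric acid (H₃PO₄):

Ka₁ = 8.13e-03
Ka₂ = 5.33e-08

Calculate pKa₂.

pKa₂ = -log(Ka₂) = -log(5.33e-08) = 7.27.

pK_{a2} = 7.27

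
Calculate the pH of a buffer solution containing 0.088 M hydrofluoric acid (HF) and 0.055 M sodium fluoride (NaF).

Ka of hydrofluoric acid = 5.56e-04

pKa = -log(5.56e-04) = 3.25. pH = pKa + log([A⁻]/[HA]) = 3.25 + log(0.055/0.088)

pH = 3.05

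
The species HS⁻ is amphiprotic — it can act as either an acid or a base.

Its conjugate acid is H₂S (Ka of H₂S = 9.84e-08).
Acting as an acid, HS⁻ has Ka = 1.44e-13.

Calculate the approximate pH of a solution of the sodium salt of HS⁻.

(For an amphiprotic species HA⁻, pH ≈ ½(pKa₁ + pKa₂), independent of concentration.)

pKa₁ = -log(9.84e-08) = 7.01; pKa₂ = -log(1.44e-13) = 12.84. For an amphiprotic species, pH ≈ ½(pKa₁ + pKa₂) = ½(7.01 + 12.84) = 9.92.

pH = 9.92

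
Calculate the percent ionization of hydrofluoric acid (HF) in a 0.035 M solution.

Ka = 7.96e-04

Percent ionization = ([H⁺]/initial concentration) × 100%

Using Ka equilibrium: x² + Ka×x - Ka×C = 0. Solving: [H⁺] = 4.8952e-03. Percent = (4.8952e-03/0.035) × 100

Percent ionization = 14%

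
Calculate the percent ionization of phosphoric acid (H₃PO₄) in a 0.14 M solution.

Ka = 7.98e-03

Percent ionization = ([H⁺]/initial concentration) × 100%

Using Ka equilibrium: x² + Ka×x - Ka×C = 0. Solving: [H⁺] = 2.9672e-02. Percent = (2.9672e-02/0.14) × 100

Percent ionization = 21.2%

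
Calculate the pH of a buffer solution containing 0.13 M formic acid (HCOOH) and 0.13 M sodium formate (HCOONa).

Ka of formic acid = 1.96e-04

pKa = -log(1.96e-04) = 3.71. pH = pKa + log([A⁻]/[HA]) = 3.71 + log(0.13/0.13)

pH = 3.71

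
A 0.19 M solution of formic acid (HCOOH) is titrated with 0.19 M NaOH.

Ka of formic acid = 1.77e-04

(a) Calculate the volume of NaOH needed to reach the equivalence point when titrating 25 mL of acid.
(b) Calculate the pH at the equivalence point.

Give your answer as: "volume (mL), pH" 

moles acid = 0.19 × 25/1000 = 0.00475 mol; V_base = moles/0.19 × 1000 = 25.0 mL. At equivalence only the conjugate base is present: [A⁻] = 0.00475/0.050 = 9.5000e-02 M. Kb = Kw/Ka = 5.65e-11; [OH⁻] = √(Kb × [A⁻]) = 2.3167e-06; pOH = 5.64; pH = 14 - pOH = 8.36.

V = 25.0 mL, pH = 8.36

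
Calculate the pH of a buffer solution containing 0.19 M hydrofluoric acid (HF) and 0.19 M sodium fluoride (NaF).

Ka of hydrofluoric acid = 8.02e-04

pKa = -log(8.02e-04) = 3.10. pH = pKa + log([A⁻]/[HA]) = 3.10 + log(0.19/0.19)

pH = 3.10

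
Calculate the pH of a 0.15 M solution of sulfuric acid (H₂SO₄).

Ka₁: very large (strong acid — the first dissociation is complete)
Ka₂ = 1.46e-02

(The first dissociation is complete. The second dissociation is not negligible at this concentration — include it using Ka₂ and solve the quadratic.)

First dissociation is complete: [H⁺]₀ = [HSO₄⁻]₀ = C = 0.15 M. Second dissociation HSO₄⁻ ⇌ H⁺ + SO₄²⁻: let x = [SO₄²⁻]. Ka₂ = (C + x)·x / (C − x) = 1.46e-02 → x² + (C + Ka₂)·x − Ka₂·C = 0 → x² + 0.16460·x − 2.190e-03 = 0. x = (−0.16460 + √(0.16460² + 4 × 2.190e-03)) / 2 = 1.2375e-02 M. [H⁺] = C + x = 0.15 + 1.2375e-02 = 1.6237e-01 M. pH = -log(1.6237e-01) = 0.79.

pH = 0.79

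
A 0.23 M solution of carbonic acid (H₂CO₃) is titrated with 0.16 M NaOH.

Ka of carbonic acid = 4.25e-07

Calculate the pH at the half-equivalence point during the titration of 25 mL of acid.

At half-equivalence [HA] = [A⁻], so Henderson-Hasselbalch gives pH = pKa = -log(4.25e-07) = 6.37.

pH = pKa = 6.37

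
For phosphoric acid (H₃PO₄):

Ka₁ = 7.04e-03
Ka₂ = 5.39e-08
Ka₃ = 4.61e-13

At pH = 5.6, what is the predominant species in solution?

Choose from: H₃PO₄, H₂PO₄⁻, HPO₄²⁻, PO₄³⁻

pKa₁ = 2.15, pKa₂ = 7.27, pKa₃ = 12.34. For a polyprotic acid the predominant species crosses at each pKa: below pKa_n the protonated form dominates, above it the deprotonated form does. At pH = 5.6, the predominant species is H₂PO₄⁻.

H₂PO₄⁻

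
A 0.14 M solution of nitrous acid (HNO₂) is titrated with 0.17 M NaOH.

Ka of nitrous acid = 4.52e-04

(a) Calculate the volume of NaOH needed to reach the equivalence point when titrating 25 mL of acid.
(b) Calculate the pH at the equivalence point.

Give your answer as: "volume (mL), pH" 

moles acid = 0.14 × 25/1000 = 0.0035 mol; V_base = moles/0.17 × 1000 = 20.6 mL. At equivalence only the conjugate base is present: [A⁻] = 0.0035/0.046 = 7.6774e-02 M. Kb = Kw/Ka = 2.21e-11; [OH⁻] = √(Kb × [A⁻]) = 1.3033e-06; pOH = 5.88; pH = 14 - pOH = 8.12.

V = 20.6 mL, pH = 8.12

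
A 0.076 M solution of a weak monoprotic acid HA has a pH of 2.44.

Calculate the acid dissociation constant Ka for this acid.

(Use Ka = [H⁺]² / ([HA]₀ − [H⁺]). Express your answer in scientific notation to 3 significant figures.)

[H⁺] = 10^(−pH) = 10^(−2.44) = 3.631e-03 M. For HA ⇌ H⁺ + A⁻, Ka = [H⁺][A⁻]/[HA] = [H⁺]² / ([HA]₀ − [H⁺]) = (3.631e-03)² / (0.076 − 3.631e-03) = 1.82e-04.

K_a = 1.82e-04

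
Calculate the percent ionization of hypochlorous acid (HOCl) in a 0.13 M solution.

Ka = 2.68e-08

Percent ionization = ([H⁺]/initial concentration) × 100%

Using Ka equilibrium: x² + Ka×x - Ka×C = 0. Solving: [H⁺] = 5.9012e-05. Percent = (5.9012e-05/0.13) × 100

Percent ionization = 0.0454%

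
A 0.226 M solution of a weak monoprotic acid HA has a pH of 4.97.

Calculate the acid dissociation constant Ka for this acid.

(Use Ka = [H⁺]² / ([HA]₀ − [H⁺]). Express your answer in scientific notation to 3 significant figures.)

[H⁺] = 10^(−pH) = 10^(−4.97) = 1.072e-05 M. For HA ⇌ H⁺ + A⁻, Ka = [H⁺][A⁻]/[HA] = [H⁺]² / ([HA]₀ − [H⁺]) = (1.072e-05)² / (0.226 − 1.072e-05) = 5.08e-10.

K_a = 5.08e-10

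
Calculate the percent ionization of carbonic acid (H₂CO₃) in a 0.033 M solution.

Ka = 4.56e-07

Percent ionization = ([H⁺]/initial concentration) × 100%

Using Ka equilibrium: x² + Ka×x - Ka×C = 0. Solving: [H⁺] = 1.2244e-04. Percent = (1.2244e-04/0.033) × 100

Percent ionization = 0.371%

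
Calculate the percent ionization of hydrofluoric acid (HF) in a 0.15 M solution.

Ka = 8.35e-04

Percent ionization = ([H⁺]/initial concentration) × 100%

Using Ka equilibrium: x² + Ka×x - Ka×C = 0. Solving: [H⁺] = 1.0782e-02. Percent = (1.0782e-02/0.15) × 100

Percent ionization = 7.19%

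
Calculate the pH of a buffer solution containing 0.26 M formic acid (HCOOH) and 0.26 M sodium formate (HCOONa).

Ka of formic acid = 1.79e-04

pKa = -log(1.79e-04) = 3.75. pH = pKa + log([A⁻]/[HA]) = 3.75 + log(0.26/0.26)

pH = 3.75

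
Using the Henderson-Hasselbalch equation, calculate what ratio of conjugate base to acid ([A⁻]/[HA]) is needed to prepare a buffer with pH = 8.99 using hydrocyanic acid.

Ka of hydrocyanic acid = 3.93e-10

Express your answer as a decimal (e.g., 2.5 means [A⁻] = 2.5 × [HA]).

pKa = -log(3.93e-10) = 9.4056. pH = pKa + log([A⁻]/[HA]), so log([A⁻]/[HA]) = pH − pKa = 8.99 − 9.4056 = -0.4156. [A⁻]/[HA] = 10^(-0.4156) = 0.384

[A⁻]/[HA] = 0.384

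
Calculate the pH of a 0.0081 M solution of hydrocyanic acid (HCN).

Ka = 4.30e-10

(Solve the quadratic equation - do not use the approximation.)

x² + Ka×x - Ka×C = 0. Using quadratic formula: [H⁺] = 1.8661e-06

pH = 5.73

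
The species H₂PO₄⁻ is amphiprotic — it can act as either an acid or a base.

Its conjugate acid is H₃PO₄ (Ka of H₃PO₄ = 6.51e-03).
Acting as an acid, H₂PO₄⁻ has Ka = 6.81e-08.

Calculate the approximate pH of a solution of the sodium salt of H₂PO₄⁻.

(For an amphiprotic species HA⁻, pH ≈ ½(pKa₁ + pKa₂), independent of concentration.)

pKa₁ = -log(6.51e-03) = 2.19; pKa₂ = -log(6.81e-08) = 7.17. For an amphiprotic species, pH ≈ ½(pKa₁ + pKa₂) = ½(2.19 + 7.17) = 4.68.

pH = 4.68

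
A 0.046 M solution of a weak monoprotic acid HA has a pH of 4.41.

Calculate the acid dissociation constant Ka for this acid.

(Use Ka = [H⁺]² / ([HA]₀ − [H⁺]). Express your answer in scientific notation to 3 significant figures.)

[H⁺] = 10^(−pH) = 10^(−4.41) = 3.890e-05 M. For HA ⇌ H⁺ + A⁻, Ka = [H⁺][A⁻]/[HA] = [H⁺]² / ([HA]₀ − [H⁺]) = (3.890e-05)² / (0.046 − 3.890e-05) = 3.29e-08.

K_a = 3.29e-08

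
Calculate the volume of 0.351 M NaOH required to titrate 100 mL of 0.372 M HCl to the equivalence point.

At equivalence: moles acid = moles base. moles HCl = 0.372 × 100/1000 = 0.0372 mol. V_base = moles / 0.351 × 1000 = 106.0 mL.

V_{base} = 106.0 mL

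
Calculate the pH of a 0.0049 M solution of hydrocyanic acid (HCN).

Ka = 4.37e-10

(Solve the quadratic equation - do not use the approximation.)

x² + Ka×x - Ka×C = 0. Using quadratic formula: [H⁺] = 1.4631e-06

pH = 5.83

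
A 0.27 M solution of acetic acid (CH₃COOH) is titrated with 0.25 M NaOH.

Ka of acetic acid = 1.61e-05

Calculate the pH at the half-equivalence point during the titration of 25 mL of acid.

At half-equivalence [HA] = [A⁻], so Henderson-Hasselbalch gives pH = pKa = -log(1.61e-05) = 4.79.

pH = pKa = 4.79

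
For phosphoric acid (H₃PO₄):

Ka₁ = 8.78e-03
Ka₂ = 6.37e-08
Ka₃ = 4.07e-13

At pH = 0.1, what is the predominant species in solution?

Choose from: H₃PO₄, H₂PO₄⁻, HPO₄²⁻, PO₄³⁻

pKa₁ = 2.06, pKa₂ = 7.20, pKa₃ = 12.39. For a polyprotic acid the predominant species crosses at each pKa: below pKa_n the protonated form dominates, above it the deprotonated form does. At pH = 0.1, the predominant species is H₃PO₄.

H₃PO₄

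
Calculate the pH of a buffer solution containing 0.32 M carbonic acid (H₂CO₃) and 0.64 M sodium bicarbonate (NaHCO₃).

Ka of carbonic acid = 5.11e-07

pKa = -log(5.11e-07) = 6.29. pH = pKa + log([A⁻]/[HA]) = 6.29 + log(0.64/0.32)

pH = 6.59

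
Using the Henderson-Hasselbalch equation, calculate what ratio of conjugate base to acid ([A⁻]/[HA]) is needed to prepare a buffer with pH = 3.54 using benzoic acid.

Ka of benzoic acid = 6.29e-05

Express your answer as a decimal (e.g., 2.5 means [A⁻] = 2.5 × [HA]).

pKa = -log(6.29e-05) = 4.2013. pH = pKa + log([A⁻]/[HA]), so log([A⁻]/[HA]) = pH − pKa = 3.54 − 4.2013 = -0.6613. [A⁻]/[HA] = 10^(-0.6613) = 0.218

[A⁻]/[HA] = 0.218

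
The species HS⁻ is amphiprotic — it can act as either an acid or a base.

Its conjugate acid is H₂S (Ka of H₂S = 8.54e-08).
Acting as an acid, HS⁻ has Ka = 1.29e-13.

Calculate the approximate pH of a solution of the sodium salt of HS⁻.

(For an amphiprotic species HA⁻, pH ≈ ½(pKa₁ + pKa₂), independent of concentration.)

pKa₁ = -log(8.54e-08) = 7.07; pKa₂ = -log(1.29e-13) = 12.89. For an amphiprotic species, pH ≈ ½(pKa₁ + pKa₂) = ½(7.07 + 12.89) = 9.98.

pH = 9.98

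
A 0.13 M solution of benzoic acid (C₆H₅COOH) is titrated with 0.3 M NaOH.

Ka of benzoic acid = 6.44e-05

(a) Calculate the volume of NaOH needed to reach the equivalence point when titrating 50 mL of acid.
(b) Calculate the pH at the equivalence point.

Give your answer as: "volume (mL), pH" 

moles acid = 0.13 × 50/1000 = 0.0065 mol; V_base = moles/0.3 × 1000 = 21.7 mL. At equivalence only the conjugate base is present: [A⁻] = 0.0065/0.072 = 9.0698e-02 M. Kb = Kw/Ka = 1.55e-10; [OH⁻] = √(Kb × [A⁻]) = 3.7528e-06; pOH = 5.43; pH = 14 - pOH = 8.57.

V = 21.7 mL, pH = 8.57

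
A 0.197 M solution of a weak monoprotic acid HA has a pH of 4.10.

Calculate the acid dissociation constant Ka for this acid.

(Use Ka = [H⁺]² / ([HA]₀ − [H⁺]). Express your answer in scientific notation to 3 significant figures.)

[H⁺] = 10^(−pH) = 10^(−4.10) = 7.943e-05 M. For HA ⇌ H⁺ + A⁻, Ka = [H⁺][A⁻]/[HA] = [H⁺]² / ([HA]₀ − [H⁺]) = (7.943e-05)² / (0.197 − 7.943e-05) = 3.20e-08.

K_a = 3.20e-08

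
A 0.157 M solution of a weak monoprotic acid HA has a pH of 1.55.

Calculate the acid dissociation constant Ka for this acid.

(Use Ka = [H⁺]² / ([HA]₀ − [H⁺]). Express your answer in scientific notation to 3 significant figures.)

[H⁺] = 10^(−pH) = 10^(−1.55) = 2.818e-02 M. For HA ⇌ H⁺ + A⁻, Ka = [H⁺][A⁻]/[HA] = [H⁺]² / ([HA]₀ − [H⁺]) = (2.818e-02)² / (0.157 − 2.818e-02) = 6.17e-03.

K_a = 6.17e-03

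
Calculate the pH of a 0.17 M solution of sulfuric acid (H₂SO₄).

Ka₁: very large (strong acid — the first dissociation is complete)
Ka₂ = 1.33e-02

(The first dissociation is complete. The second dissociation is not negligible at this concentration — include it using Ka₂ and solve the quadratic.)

First dissociation is complete: [H⁺]₀ = [HSO₄⁻]₀ = C = 0.17 M. Second dissociation HSO₄⁻ ⇌ H⁺ + SO₄²⁻: let x = [SO₄²⁻]. Ka₂ = (C + x)·x / (C − x) = 1.33e-02 → x² + (C + Ka₂)·x − Ka₂·C = 0 → x² + 0.18330·x − 2.261e-03 = 0. x = (−0.18330 + √(0.18330² + 4 × 2.261e-03)) / 2 = 1.1601e-02 M. [H⁺] = C + x = 0.17 + 1.1601e-02 = 1.8160e-01 M. pH = -log(1.8160e-01) = 0.74.

pH = 0.74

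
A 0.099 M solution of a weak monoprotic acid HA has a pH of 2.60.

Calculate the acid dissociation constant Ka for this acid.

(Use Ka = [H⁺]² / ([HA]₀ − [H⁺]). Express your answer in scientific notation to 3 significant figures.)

[H⁺] = 10^(−pH) = 10^(−2.60) = 2.512e-03 M. For HA ⇌ H⁺ + A⁻, Ka = [H⁺][A⁻]/[HA] = [H⁺]² / ([HA]₀ − [H⁺]) = (2.512e-03)² / (0.099 − 2.512e-03) = 6.54e-05.

K_a = 6.54e-05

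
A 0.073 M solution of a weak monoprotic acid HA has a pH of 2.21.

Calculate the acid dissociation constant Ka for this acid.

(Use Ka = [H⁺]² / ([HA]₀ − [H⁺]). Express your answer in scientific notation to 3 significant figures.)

[H⁺] = 10^(−pH) = 10^(−2.21) = 6.166e-03 M. For HA ⇌ H⁺ + A⁻, Ka = [H⁺][A⁻]/[HA] = [H⁺]² / ([HA]₀ − [H⁺]) = (6.166e-03)² / (0.073 − 6.166e-03) = 5.69e-04.

K_a = 5.69e-04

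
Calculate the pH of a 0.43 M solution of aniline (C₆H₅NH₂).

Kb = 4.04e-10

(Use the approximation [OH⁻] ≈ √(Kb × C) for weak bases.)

[OH⁻] = √(Kb × C) = √(4.04e-10 × 0.43) = 1.3180e-05. pOH = 4.88, pH = 14 - pOH

pH = 9.12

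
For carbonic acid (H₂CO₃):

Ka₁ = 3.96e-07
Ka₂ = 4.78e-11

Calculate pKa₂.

pKa₂ = -log(Ka₂) = -log(4.78e-11) = 10.32.

pK_{a2} = 10.32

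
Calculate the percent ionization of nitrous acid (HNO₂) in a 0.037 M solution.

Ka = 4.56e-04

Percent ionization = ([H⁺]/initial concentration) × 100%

Using Ka equilibrium: x² + Ka×x - Ka×C = 0. Solving: [H⁺] = 3.8859e-03. Percent = (3.8859e-03/0.037) × 100

Percent ionization = 10.5%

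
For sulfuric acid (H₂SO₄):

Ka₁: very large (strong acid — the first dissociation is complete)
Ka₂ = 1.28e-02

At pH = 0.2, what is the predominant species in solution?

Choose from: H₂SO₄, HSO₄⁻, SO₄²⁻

The first dissociation is complete, so H₂SO₄ itself is never the predominant species in water; pKa₂ = -log(1.28e-02) = 1.89. For a polyprotic acid the predominant species crosses at each pKa: below pKa_n the protonated form dominates, above it the deprotonated form does. At pH = 0.2, the predominant species is HSO₄⁻.

HSO₄⁻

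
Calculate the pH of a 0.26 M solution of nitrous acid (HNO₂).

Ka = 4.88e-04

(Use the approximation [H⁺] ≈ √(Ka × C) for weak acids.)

[H⁺] = √(Ka × C) = √(4.88e-04 × 0.26) = 1.1264e-02. pH = -log(1.1264e-02)

pH = 1.95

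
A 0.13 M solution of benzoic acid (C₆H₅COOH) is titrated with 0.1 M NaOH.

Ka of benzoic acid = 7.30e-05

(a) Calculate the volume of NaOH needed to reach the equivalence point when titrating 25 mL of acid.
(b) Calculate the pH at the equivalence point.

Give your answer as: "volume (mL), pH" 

moles acid = 0.13 × 25/1000 = 0.00325 mol; V_base = moles/0.1 × 1000 = 32.5 mL. At equivalence only the conjugate base is present: [A⁻] = 0.00325/0.057 = 5.6522e-02 M. Kb = Kw/Ka = 1.37e-10; [OH⁻] = √(Kb × [A⁻]) = 2.7826e-06; pOH = 5.56; pH = 14 - pOH = 8.44.

V = 32.5 mL, pH = 8.44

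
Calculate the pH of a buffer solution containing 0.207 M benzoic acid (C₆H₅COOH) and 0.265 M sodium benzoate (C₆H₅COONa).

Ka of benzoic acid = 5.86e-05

pKa = -log(5.86e-05) = 4.23. pH = pKa + log([A⁻]/[HA]) = 4.23 + log(0.265/0.207)

pH = 4.34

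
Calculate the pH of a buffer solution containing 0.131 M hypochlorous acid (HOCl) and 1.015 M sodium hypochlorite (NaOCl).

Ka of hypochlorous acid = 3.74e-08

pKa = -log(3.74e-08) = 7.43. pH = pKa + log([A⁻]/[HA]) = 7.43 + log(1.015/0.131)

pH = 8.32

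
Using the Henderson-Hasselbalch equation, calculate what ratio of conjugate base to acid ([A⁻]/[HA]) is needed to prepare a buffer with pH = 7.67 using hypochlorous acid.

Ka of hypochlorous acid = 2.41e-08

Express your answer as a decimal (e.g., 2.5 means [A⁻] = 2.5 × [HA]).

pKa = -log(2.41e-08) = 7.6180. pH = pKa + log([A⁻]/[HA]), so log([A⁻]/[HA]) = pH − pKa = 7.67 − 7.6180 = 0.0520. [A⁻]/[HA] = 10^(0.0520) = 1.13

[A⁻]/[HA] = 1.13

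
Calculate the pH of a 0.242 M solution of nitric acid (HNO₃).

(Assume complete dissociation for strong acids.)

[H⁺] = 0.242 M for strong acid. pH = -log[H⁺] = -log(0.242)

pH = 0.62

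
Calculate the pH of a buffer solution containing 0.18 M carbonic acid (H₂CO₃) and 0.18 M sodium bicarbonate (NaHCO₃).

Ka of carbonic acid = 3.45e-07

pKa = -log(3.45e-07) = 6.46. pH = pKa + log([A⁻]/[HA]) = 6.46 + log(0.18/0.18)

pH = 6.46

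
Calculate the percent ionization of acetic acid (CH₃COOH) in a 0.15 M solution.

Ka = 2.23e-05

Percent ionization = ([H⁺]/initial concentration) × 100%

Using Ka equilibrium: x² + Ka×x - Ka×C = 0. Solving: [H⁺] = 1.8178e-03. Percent = (1.8178e-03/0.15) × 100

Percent ionization = 1.21%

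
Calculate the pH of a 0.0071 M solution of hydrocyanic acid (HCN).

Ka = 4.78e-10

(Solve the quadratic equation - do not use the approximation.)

x² + Ka×x - Ka×C = 0. Using quadratic formula: [H⁺] = 1.8420e-06

pH = 5.73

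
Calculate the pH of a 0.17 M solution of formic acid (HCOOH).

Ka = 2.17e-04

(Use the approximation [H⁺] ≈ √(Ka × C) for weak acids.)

[H⁺] = √(Ka × C) = √(2.17e-04 × 0.17) = 6.0737e-03. pH = -log(6.0737e-03)

pH = 2.22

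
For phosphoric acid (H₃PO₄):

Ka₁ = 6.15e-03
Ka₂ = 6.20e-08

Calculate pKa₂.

pKa₂ = -log(Ka₂) = -log(6.20e-08) = 7.21.

pK_{a2} = 7.21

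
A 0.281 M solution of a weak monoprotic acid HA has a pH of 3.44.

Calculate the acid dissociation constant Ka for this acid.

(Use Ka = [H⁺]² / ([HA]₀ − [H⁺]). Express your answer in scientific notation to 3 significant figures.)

[H⁺] = 10^(−pH) = 10^(−3.44) = 3.631e-04 M. For HA ⇌ H⁺ + A⁻, Ka = [H⁺][A⁻]/[HA] = [H⁺]² / ([HA]₀ − [H⁺]) = (3.631e-04)² / (0.281 − 3.631e-04) = 4.70e-07.

K_a = 4.70e-07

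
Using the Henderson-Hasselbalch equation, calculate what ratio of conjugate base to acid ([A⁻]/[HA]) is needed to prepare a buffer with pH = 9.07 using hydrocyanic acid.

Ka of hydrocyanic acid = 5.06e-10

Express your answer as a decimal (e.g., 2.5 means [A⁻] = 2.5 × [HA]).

pKa = -log(5.06e-10) = 9.2958. pH = pKa + log([A⁻]/[HA]), so log([A⁻]/[HA]) = pH − pKa = 9.07 − 9.2958 = -0.2258. [A⁻]/[HA] = 10^(-0.2258) = 0.594

[A⁻]/[HA] = 0.594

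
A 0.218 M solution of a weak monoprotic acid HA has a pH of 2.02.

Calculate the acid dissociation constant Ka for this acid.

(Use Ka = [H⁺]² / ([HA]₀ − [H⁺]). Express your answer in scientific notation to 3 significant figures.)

[H⁺] = 10^(−pH) = 10^(−2.02) = 9.550e-03 M. For HA ⇌ H⁺ + A⁻, Ka = [H⁺][A⁻]/[HA] = [H⁺]² / ([HA]₀ − [H⁺]) = (9.550e-03)² / (0.218 − 9.550e-03) = 4.38e-04.

K_a = 4.38e-04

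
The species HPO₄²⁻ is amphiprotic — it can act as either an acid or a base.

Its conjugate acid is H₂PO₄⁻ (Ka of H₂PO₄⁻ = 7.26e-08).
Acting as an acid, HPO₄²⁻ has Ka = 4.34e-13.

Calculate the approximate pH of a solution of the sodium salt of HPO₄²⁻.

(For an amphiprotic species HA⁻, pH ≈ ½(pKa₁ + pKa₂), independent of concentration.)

pKa₁ = -log(7.26e-08) = 7.14; pKa₂ = -log(4.34e-13) = 12.36. For an amphiprotic species, pH ≈ ½(pKa₁ + pKa₂) = ½(7.14 + 12.36) = 9.75.

pH = 9.75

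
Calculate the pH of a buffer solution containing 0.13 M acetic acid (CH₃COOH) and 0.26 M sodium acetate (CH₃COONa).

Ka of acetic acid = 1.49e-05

pKa = -log(1.49e-05) = 4.83. pH = pKa + log([A⁻]/[HA]) = 4.83 + log(0.26/0.13)

pH = 5.13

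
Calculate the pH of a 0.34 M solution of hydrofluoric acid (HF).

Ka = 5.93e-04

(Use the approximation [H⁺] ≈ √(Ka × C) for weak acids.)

[H⁺] = √(Ka × C) = √(5.93e-04 × 0.34) = 1.4199e-02. pH = -log(1.4199e-02)

pH = 1.85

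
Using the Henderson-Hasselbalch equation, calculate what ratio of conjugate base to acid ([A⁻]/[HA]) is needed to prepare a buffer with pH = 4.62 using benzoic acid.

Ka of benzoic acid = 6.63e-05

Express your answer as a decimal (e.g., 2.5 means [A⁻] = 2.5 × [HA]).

pKa = -log(6.63e-05) = 4.1785. pH = pKa + log([A⁻]/[HA]), so log([A⁻]/[HA]) = pH − pKa = 4.62 − 4.1785 = 0.4415. [A⁻]/[HA] = 10^(0.4415) = 2.76

[A⁻]/[HA] = 2.76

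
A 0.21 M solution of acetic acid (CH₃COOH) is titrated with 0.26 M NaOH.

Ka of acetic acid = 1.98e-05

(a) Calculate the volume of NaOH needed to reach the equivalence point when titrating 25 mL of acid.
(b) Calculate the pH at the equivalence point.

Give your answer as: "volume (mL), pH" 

moles acid = 0.21 × 25/1000 = 0.00525 mol; V_base = moles/0.26 × 1000 = 20.2 mL. At equivalence only the conjugate base is present: [A⁻] = 0.00525/0.045 = 1.1617e-01 M. Kb = Kw/Ka = 5.05e-10; [OH⁻] = √(Kb × [A⁻]) = 7.6598e-06; pOH = 5.12; pH = 14 - pOH = 8.88.

V = 20.2 mL, pH = 8.88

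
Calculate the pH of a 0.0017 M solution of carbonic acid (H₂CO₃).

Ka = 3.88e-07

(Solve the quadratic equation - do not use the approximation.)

x² + Ka×x - Ka×C = 0. Using quadratic formula: [H⁺] = 2.5489e-05

pH = 4.59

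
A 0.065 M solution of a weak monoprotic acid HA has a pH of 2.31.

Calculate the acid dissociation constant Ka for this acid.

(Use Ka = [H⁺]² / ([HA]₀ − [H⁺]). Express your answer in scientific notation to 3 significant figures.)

[H⁺] = 10^(−pH) = 10^(−2.31) = 4.898e-03 M. For HA ⇌ H⁺ + A⁻, Ka = [H⁺][A⁻]/[HA] = [H⁺]² / ([HA]₀ − [H⁺]) = (4.898e-03)² / (0.065 − 4.898e-03) = 3.99e-04.

K_a = 3.99e-04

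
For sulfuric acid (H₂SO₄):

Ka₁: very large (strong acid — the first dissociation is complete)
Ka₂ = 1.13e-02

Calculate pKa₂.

pKa₂ = -log(Ka₂) = -log(1.13e-02) = 1.95.

pK_{a2} = 1.95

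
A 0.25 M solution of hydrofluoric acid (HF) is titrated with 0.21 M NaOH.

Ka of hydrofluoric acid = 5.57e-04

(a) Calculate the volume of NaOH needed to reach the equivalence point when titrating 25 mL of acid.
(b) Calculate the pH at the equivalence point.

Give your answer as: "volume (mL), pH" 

moles acid = 0.25 × 25/1000 = 0.00625 mol; V_base = moles/0.21 × 1000 = 29.8 mL. At equivalence only the conjugate base is present: [A⁻] = 0.00625/0.055 = 1.1413e-01 M. Kb = Kw/Ka = 1.80e-11; [OH⁻] = √(Kb × [A⁻]) = 1.4314e-06; pOH = 5.84; pH = 14 - pOH = 8.16.

V = 29.8 mL, pH = 8.16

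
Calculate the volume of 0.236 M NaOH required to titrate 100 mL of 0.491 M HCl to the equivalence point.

At equivalence: moles acid = moles base. moles HCl = 0.491 × 100/1000 = 0.0491 mol. V_base = moles / 0.236 × 1000 = 208.1 mL.

V_{base} = 208.1 mL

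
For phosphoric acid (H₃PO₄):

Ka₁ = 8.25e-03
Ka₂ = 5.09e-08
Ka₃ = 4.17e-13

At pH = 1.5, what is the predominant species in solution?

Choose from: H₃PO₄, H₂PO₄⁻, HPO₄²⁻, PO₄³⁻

pKa₁ = 2.08, pKa₂ = 7.29, pKa₃ = 12.38. For a polyprotic acid the predominant species crosses at each pKa: below pKa_n the protonated form dominates, above it the deprotonated form does. At pH = 1.5, the predominant species is H₃PO₄.

H₃PO₄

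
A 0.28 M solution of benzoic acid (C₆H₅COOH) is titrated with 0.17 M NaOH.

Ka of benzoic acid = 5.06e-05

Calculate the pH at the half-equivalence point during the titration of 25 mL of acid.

At half-equivalence [HA] = [A⁻], so Henderson-Hasselbalch gives pH = pKa = -log(5.06e-05) = 4.30.

pH = pKa = 4.30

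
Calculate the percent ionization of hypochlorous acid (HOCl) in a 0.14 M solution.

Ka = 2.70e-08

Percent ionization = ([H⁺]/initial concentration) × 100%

Using Ka equilibrium: x² + Ka×x - Ka×C = 0. Solving: [H⁺] = 6.1468e-05. Percent = (6.1468e-05/0.14) × 100

Percent ionization = 0.0439%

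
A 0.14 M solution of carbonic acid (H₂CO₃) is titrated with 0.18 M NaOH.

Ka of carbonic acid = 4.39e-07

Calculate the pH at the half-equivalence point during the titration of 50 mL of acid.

At half-equivalence [HA] = [A⁻], so Henderson-Hasselbalch gives pH = pKa = -log(4.39e-07) = 6.36.

pH = pKa = 6.36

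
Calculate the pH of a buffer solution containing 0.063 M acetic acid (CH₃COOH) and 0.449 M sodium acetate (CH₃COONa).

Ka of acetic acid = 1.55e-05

pKa = -log(1.55e-05) = 4.81. pH = pKa + log([A⁻]/[HA]) = 4.81 + log(0.449/0.063)

pH = 5.66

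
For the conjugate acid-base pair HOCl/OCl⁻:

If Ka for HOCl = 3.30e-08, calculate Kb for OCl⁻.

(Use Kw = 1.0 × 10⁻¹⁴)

For a conjugate pair Ka × Kb = Kw, so Kb = Kw/Ka = 1.0 × 10⁻¹⁴ / 3.30e-08 = 3.03e-07.

K_b = 3.03e-07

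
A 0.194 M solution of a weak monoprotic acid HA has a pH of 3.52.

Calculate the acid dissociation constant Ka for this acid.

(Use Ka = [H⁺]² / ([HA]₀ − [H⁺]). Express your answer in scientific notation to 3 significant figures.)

[H⁺] = 10^(−pH) = 10^(−3.52) = 3.020e-04 M. For HA ⇌ H⁺ + A⁻, Ka = [H⁺][A⁻]/[HA] = [H⁺]² / ([HA]₀ − [H⁺]) = (3.020e-04)² / (0.194 − 3.020e-04) = 4.71e-07.

K_a = 4.71e-07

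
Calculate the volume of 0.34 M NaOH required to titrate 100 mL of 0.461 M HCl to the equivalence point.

At equivalence: moles acid = moles base. moles HCl = 0.461 × 100/1000 = 0.0461 mol. V_base = moles / 0.34 × 1000 = 135.6 mL.

V_{base} = 135.6 mL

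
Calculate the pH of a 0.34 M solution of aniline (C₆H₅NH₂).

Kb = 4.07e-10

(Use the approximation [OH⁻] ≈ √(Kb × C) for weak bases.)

[OH⁻] = √(Kb × C) = √(4.07e-10 × 0.34) = 1.1764e-05. pOH = 4.93, pH = 14 - pOH

pH = 9.07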